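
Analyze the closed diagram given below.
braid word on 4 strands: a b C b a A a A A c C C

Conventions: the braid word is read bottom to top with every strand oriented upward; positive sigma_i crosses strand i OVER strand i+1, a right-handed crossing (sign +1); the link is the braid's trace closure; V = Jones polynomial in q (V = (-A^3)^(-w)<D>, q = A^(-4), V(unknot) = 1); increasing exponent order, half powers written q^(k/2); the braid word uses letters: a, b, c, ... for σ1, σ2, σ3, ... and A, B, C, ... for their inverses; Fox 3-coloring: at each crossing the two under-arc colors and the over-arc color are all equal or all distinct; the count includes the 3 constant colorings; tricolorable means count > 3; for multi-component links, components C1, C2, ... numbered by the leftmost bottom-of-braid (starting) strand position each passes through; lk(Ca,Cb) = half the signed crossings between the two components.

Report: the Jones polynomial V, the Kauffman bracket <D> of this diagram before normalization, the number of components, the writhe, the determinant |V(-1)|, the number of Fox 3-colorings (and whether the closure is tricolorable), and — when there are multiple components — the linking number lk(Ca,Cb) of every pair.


V = -q^(-5/2) - q^(5/2)
<D> = -A^-10 - A^10 (w = 0)
2 components over 12 crossings, w = 0
lk(C1,C2): 0
9 Fox colorings among 3^12, |V(-1)| = 0: tricolorable
why: the span of V is 5, within the link bound 12 + 2 - 1


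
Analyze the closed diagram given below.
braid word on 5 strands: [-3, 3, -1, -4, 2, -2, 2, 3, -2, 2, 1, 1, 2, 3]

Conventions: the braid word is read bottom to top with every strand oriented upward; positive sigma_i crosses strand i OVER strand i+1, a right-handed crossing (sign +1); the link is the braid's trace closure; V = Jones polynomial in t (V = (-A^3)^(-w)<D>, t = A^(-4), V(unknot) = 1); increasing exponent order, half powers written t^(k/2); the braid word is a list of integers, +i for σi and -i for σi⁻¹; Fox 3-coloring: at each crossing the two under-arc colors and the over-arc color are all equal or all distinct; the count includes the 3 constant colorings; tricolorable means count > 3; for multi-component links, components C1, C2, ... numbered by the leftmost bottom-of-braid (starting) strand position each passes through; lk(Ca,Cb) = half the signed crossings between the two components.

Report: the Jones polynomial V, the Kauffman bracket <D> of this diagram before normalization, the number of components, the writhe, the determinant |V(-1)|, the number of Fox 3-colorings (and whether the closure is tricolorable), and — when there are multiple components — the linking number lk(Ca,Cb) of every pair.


V(t) = t - t^2 + 2t^3 - t^4 + t^5 - t^6
bracket: -A^-12 + A^-8 - A^-4 + 2 - A^4 + A^8, w = +4
1 component, writhe +4, over 14 crossings
det 7, colorings 3 of 3^14 — not tricolorable
observation: V spans 5 powers of t: at least 5 crossings in any diagram


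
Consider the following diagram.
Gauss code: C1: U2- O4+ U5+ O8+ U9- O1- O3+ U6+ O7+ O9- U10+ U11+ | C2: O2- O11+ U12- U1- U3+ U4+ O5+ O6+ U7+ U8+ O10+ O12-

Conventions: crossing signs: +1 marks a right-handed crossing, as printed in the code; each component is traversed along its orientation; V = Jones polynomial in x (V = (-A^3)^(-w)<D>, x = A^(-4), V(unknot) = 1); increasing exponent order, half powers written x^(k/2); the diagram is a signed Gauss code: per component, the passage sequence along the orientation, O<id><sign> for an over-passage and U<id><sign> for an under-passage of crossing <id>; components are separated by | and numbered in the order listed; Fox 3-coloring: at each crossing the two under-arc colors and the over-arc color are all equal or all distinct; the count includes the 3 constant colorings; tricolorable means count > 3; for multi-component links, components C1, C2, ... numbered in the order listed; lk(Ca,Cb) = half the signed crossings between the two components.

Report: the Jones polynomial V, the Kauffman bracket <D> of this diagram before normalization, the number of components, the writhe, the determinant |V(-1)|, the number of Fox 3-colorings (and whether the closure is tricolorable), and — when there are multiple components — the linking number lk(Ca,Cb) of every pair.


V(x) = -x^(3/2) + x^(5/2) - 2x^(7/2) + 2x^(9/2) - 2x^(11/2) + x^(13/2) - x^(15/2)
bracket: -A^-18 + A^-14 - 2A^-10 + 2A^-6 - 2A^-2 + A^2 - A^6, w = +4
2 components, writhe +4, over 12 crossings
lk(C1,C2) = +3
det 10, colorings 3 of 3^12 — not tricolorable
observation: w = +4 shifts under R1 moves; the (-A^3)^(-4) factor cancels that in V


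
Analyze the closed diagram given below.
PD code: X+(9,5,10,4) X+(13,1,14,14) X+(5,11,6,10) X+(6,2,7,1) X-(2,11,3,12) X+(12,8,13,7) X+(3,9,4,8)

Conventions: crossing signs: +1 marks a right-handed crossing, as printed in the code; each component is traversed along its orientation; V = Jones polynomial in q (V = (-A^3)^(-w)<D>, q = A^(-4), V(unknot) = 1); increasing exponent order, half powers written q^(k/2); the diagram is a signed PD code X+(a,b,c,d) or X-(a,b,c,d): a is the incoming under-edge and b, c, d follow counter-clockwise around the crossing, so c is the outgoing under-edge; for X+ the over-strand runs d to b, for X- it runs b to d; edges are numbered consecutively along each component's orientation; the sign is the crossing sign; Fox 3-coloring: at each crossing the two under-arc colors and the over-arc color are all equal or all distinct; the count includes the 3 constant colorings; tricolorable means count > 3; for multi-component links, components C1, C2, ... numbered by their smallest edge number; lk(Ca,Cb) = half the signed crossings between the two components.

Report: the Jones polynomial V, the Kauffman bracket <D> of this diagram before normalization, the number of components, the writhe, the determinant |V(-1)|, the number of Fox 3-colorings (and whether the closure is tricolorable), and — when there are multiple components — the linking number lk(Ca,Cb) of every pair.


Jones polynomial: V(q) = q - q^2 + 2q^3 - q^4 + q^5 - q^6
<D> = A^-9 - A^-5 + A^-1 - 2A^3 + A^7 - A^11; writhe +5
components 1, writhe +5 (7 crossings)
3-colorings: 3 of 3^7, det 7 — not tricolorable
note: |V(-1)| = 7: so not tricolorable, since 3 does not divide 7


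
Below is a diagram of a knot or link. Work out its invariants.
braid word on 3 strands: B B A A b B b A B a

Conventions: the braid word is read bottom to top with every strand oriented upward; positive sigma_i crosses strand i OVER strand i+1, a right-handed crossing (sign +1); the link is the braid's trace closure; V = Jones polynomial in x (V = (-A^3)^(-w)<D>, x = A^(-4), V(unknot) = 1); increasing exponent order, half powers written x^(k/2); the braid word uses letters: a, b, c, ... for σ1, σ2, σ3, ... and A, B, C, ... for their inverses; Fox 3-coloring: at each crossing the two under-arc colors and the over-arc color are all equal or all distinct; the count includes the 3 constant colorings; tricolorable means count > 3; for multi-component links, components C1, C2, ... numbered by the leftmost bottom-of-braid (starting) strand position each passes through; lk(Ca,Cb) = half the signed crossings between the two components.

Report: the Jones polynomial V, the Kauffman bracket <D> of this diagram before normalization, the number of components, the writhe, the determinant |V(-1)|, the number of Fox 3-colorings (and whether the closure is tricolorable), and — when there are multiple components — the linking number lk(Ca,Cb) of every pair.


V = x^-7 - 2x^-6 + 2x^-5 - 3x^-4 + 3x^-3 - 2x^-2 + 2x^-1
<D> = 2A^-8 - 2A^-4 + 3 - 3A^4 + 2A^8 - 2A^12 + A^16 (w = -4)
1 component over 10 crossings, w = -4
9 Fox colorings among 3^10, |V(-1)| = 15: tricolorable
why: the span of V is 6, forcing >= 6 crossings in any diagram


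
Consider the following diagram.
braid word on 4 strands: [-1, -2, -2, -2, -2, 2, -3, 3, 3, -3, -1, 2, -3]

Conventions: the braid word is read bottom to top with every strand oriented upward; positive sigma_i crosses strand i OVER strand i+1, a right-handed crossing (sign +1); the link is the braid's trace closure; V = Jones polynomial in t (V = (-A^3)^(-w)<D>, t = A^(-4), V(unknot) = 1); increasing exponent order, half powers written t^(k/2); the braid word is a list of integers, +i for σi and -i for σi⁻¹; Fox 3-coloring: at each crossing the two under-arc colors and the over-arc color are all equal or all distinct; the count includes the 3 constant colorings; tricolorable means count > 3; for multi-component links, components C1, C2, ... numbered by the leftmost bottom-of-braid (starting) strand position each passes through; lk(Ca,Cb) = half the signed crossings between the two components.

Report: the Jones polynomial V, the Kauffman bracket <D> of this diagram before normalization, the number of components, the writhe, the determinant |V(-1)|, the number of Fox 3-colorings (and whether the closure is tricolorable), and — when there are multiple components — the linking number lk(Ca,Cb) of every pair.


Jones polynomial: V(t) = -t^-6 + t^-5 - t^-4 + 2t^-3 - t^-2 + t^-1
<D> = -A^-11 + A^-7 - 2A^-3 + A - A^5 + A^9; writhe -5
components 1, writhe -5 (13 crossings)
3-colorings: 3 of 3^13, det 7 — not tricolorable
note: det 7 = |V(-1)|; not divisible by 3, so not tricolorable


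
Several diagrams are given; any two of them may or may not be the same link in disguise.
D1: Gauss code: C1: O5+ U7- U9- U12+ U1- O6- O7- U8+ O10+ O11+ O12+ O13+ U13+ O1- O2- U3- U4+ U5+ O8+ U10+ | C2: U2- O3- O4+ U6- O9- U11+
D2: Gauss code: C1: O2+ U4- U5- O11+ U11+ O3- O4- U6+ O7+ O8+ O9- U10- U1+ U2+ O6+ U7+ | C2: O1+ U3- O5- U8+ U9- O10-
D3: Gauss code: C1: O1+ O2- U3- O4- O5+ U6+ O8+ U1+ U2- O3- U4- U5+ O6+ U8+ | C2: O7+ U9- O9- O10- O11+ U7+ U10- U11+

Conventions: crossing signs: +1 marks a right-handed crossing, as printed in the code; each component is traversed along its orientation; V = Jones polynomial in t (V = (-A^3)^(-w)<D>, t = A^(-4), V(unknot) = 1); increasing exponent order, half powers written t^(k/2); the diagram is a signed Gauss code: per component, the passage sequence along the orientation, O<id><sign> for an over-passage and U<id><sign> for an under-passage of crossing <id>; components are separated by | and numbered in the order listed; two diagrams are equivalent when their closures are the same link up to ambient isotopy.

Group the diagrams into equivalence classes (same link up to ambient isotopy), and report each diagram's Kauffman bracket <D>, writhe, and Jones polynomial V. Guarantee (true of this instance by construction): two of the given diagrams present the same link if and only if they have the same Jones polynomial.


classes: {D1, D2} | {D3}
V(D1) = -t^(-3/2) - 2t^(1/2) + t^(3/2) - t^(5/2) + t^(7/2)  [13 crossings, <D> = -A^-11 + A^-7 - A^-3 + 2A + A^9, w = +1]
D2 (bracket -A^-11 + A^-7 - A^-3 + 2A + A^9; 11 crossings at w = +1): V = -t^(-3/2) - 2t^(1/2) + t^(3/2) - t^(5/2) + t^(7/2)
D3 (bracket A + A^5; 11 crossings at w = +1): V = -t^(-1/2) - t^(1/2)
note: comparing 3 Jones polynomials yields 2 groups


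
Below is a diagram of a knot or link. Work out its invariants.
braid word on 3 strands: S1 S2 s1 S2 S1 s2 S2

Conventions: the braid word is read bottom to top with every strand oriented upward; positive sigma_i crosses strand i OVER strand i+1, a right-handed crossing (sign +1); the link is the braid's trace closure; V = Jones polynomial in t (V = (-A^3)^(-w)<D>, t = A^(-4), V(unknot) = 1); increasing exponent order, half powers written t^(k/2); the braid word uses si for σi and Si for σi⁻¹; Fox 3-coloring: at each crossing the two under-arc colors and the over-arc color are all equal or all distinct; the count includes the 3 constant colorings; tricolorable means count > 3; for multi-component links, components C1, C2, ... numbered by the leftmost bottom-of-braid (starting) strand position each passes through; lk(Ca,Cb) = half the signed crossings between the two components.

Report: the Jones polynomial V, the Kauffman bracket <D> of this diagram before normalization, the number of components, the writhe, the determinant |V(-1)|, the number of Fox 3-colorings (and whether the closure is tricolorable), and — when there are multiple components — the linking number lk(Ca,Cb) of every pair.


Jones polynomial: V(t) = -t^(-9/2) - t^(-5/2) + t^(-3/2) - t^(-1/2)
<D> = A^-7 - A^-3 + A + A^9; writhe -3
components 2, writhe -3 (7 crossings)
linking number lk(C1,C2) = -2
3-colorings: 3 of 3^7, det 4 — not tricolorable
note: |V(-1)| = 4: so not tricolorable, since 3 does not divide 4


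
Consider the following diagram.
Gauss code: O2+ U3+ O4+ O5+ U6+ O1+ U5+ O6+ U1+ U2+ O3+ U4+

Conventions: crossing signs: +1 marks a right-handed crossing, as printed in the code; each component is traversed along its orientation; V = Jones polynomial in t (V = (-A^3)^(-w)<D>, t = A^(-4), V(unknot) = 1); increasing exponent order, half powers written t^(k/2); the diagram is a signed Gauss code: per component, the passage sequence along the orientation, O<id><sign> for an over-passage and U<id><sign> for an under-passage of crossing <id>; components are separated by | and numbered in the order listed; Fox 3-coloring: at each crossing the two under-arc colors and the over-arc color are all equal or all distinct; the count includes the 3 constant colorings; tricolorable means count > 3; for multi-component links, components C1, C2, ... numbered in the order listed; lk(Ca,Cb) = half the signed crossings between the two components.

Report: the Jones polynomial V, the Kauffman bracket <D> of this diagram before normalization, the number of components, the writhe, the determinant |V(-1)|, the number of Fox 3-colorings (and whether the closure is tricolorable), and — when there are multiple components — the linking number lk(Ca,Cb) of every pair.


V(t) = t^2 + 2t^4 - 2t^5 + t^6 - 2t^7 + t^8
bracket: A^-14 - 2A^-10 + A^-6 - 2A^-2 + 2A^2 + A^10, w = +6
1 component, writhe +6, over 6 crossings
det 9, colorings 27 of 3^6 — tricolorable
observation: w = +6 shifts under R1 moves; the (-A^3)^(-6) factor cancels that in V


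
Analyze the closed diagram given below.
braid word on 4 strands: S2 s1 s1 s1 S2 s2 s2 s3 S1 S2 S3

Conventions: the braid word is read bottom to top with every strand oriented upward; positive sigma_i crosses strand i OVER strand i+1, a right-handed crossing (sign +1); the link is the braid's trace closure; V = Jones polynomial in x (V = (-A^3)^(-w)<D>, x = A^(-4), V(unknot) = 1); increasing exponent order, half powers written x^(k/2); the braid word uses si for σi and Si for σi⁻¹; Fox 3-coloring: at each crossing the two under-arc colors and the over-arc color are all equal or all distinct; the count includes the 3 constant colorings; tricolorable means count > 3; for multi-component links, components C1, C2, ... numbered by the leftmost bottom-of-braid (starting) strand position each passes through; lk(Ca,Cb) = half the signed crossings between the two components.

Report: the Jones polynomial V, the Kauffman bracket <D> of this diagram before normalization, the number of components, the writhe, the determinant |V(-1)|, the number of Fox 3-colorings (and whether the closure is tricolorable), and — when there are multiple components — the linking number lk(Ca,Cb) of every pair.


V = x + x^3 - x^4
<D> = A^-13 - A^-9 - A^-1 (w = +1)
1 component over 11 crossings, w = +1
9 Fox colorings among 3^11, |V(-1)| = 3: tricolorable
why: det 3 = |V(-1)|; divisible by 3, so tricolorable


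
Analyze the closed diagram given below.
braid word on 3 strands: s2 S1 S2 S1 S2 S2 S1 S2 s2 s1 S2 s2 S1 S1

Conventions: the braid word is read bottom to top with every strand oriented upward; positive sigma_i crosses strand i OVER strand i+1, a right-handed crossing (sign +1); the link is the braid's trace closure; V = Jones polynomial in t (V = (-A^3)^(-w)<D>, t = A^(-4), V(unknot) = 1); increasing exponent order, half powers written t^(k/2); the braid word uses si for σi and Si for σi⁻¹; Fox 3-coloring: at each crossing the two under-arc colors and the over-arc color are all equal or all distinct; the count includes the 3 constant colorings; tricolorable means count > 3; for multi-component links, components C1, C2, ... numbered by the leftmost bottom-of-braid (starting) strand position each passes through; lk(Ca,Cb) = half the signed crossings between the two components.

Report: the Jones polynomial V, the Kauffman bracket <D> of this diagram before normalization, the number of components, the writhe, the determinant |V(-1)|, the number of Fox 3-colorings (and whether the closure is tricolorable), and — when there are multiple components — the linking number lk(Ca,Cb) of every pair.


V = t^-8 - 2t^-7 + t^-6 - 2t^-5 + 2t^-4 + t^-2
<D> = A^-10 + 2A^-2 - 2A^2 + A^6 - 2A^10 + A^14 (w = -6)
1 component over 14 crossings, w = -6
27 Fox colorings among 3^14, |V(-1)| = 9: tricolorable
why: the word shrinks to σ2 σ1⁻¹ σ2⁻¹ σ1⁻¹ σ2⁻¹ σ2⁻¹ σ1⁻¹ σ1⁻¹ after cancelling


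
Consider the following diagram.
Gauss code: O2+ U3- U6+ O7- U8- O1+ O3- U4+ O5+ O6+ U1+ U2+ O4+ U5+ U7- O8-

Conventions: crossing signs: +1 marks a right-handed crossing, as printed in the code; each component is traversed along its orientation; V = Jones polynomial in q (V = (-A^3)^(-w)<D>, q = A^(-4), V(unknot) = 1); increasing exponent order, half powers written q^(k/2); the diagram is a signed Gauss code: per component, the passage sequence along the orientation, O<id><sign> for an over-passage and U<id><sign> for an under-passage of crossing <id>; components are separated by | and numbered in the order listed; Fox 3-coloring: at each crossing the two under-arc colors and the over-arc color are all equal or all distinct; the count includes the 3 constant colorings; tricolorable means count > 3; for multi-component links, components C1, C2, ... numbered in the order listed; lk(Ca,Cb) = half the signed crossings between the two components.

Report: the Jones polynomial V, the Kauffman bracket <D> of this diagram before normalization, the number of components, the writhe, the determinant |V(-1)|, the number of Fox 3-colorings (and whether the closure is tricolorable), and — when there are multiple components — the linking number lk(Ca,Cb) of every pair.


V(q) = -q^-1 + 2 - q + 2q^2 - q^3 + q^4 - q^5
bracket: -A^-14 + A^-10 - A^-6 + 2A^-2 - A^2 + 2A^6 - A^10, w = +2
1 component, writhe +2, over 8 crossings
det 9, colorings 9 of 3^8 — tricolorable
observation: det 9 = |V(-1)|; divisible by 3, so tricolorable


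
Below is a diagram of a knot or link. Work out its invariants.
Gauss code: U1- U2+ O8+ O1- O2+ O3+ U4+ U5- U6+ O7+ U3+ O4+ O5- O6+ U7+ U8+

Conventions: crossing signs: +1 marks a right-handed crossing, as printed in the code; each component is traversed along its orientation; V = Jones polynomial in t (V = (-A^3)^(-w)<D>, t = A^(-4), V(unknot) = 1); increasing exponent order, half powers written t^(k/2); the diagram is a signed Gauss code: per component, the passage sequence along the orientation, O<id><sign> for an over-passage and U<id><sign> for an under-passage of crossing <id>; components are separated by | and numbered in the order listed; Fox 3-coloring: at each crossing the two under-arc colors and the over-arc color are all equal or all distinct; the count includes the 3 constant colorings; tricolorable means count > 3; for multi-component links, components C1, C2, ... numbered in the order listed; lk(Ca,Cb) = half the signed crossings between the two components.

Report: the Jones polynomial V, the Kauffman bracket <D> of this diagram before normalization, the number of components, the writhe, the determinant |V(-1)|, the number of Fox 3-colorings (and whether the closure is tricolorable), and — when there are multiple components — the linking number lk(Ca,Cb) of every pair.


V = t + t^3 - t^4
<D> = -A^-4 + 1 + A^8 (w = +4)
1 component over 8 crossings, w = +4
9 Fox colorings among 3^8, |V(-1)| = 3: tricolorable
why: w = +4 shifts under R1 moves; the (-A^3)^(-4) factor cancels that in V


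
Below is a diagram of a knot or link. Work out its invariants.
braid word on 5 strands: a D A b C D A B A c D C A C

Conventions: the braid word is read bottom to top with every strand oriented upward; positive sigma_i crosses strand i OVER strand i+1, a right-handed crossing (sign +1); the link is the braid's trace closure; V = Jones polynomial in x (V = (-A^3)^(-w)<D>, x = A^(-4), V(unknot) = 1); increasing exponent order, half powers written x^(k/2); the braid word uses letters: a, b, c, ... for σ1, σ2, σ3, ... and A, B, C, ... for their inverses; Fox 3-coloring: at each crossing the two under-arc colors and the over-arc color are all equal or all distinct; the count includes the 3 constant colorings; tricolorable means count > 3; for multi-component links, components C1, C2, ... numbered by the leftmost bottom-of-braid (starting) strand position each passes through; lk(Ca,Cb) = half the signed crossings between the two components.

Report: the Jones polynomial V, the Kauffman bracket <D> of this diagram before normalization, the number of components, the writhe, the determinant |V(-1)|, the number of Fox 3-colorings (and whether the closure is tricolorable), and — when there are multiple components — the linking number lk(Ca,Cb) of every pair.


V = x^-10 - 3x^-9 + 4x^-8 - 6x^-7 + 6x^-6 - 5x^-5 + 5x^-4 - 2x^-3 + x^-2
<D> = A^-16 - 2A^-12 + 5A^-8 - 5A^-4 + 6 - 6A^4 + 4A^8 - 3A^12 + A^16 (w = -8)
1 component over 14 crossings, w = -8
9 Fox colorings among 3^14, |V(-1)| = 33: tricolorable
why: the span of V is 8, forcing >= 8 crossings in any diagram


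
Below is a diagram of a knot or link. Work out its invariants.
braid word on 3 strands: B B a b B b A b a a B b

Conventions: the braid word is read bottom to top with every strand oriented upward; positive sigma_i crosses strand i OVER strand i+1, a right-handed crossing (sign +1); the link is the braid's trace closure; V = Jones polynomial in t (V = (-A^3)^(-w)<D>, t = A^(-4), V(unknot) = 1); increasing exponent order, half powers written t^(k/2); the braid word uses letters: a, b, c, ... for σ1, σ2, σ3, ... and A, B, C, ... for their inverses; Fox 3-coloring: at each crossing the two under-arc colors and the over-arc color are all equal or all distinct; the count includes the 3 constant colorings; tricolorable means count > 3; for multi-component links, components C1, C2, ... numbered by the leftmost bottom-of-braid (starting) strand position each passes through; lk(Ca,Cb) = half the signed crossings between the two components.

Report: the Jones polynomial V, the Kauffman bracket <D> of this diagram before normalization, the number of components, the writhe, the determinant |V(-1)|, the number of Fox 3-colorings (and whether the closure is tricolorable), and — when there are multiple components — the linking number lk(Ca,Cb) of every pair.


V = -t^-1 + 2 - t + 2t^2 - t^3 + t^4 - t^5
<D> = -A^-14 + A^-10 - A^-6 + 2A^-2 - A^2 + 2A^6 - A^10 (w = +2)
1 component over 12 crossings, w = +2
9 Fox colorings among 3^12, |V(-1)| = 9: tricolorable
why: |V(-1)| = 9: so tricolorable, since 3 divides 9


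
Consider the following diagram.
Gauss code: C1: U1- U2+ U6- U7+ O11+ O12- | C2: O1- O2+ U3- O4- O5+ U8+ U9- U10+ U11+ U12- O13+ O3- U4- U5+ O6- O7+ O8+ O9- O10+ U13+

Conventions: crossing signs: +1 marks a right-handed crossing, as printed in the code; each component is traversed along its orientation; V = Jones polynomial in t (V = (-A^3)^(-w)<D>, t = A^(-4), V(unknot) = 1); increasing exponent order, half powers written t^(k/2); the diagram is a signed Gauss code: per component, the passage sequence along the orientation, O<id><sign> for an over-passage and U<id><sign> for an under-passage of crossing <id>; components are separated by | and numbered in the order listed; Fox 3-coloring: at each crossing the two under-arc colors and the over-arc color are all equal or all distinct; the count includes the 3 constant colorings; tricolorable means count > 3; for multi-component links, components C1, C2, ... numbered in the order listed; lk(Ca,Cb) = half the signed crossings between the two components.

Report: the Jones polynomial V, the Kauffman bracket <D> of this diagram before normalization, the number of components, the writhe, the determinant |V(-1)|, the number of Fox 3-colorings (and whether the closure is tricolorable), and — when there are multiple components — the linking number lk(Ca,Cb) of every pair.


V(t) = -t^(-1/2) - t^(1/2)
bracket: A + A^5, w = +1
2 components, writhe +1, over 13 crossings
lk(C1,C2) = 0
det 0, colorings 9 of 3^13 — tricolorable
observation: w = +1 (over 13 crossings) is diagram-only; (-A^3)^(-1) removes it from V


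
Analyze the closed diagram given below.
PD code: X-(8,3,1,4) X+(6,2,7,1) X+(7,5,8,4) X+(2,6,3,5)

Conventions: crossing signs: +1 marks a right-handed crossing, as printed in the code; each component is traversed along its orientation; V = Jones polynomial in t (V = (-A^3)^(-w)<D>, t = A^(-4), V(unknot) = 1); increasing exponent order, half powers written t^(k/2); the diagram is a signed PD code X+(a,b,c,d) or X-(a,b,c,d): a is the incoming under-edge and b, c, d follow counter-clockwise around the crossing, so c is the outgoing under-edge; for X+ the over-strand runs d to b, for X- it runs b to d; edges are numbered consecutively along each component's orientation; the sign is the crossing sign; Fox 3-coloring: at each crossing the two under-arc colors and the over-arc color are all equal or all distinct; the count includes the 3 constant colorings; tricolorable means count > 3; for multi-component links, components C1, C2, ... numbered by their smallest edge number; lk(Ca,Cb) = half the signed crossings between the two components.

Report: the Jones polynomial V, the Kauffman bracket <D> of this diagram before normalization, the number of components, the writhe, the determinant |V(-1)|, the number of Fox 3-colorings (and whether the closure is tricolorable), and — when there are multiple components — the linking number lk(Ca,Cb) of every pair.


V(t) = 1
bracket: A^6, w = +2
1 component, writhe +2, over 4 crossings
det 1, colorings 3 of 3^4 — not tricolorable
observation: |V(-1)| = 1: so not tricolorable, since 3 does not divide 1


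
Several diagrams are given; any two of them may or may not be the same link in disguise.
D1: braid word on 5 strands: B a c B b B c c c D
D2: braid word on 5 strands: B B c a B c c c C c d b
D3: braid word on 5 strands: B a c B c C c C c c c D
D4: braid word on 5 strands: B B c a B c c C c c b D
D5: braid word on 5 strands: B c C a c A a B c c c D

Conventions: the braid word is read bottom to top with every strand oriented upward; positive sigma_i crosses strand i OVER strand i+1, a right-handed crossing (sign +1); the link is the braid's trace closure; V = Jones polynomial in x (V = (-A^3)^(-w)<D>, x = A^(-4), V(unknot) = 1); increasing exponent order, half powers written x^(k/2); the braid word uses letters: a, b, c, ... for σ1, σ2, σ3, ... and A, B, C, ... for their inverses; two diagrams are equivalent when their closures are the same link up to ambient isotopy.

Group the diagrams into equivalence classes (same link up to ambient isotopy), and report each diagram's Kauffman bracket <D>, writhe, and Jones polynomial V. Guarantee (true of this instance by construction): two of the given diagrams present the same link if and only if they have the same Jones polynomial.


equivalence classes: {D1, D2, D3, D4, D5}
D1 (bracket A^-14 - 2A^-10 + 2A^-6 - 2A^-2 + 2A^2 - A^6 + A^10; 10 crossings at w = +2): V = x^-1 - 1 + 2x - 2x^2 + 2x^3 - 2x^4 + x^5
V(D2) = x^-1 - 1 + 2x - 2x^2 + 2x^3 - 2x^4 + x^5  [12 crossings, <D> = A^-8 - 2A^-4 + 2 - 2A^4 + 2A^8 - A^12 + A^16, w = +4]
D3 (bracket A^-14 - 2A^-10 + 2A^-6 - 2A^-2 + 2A^2 - A^6 + A^10; 12 crossings at w = +2): V = x^-1 - 1 + 2x - 2x^2 + 2x^3 - 2x^4 + x^5
V(D4) = x^-1 - 1 + 2x - 2x^2 + 2x^3 - 2x^4 + x^5  (w +2, c 12, <D> = A^-14 - 2A^-10 + 2A^-6 - 2A^-2 + 2A^2 - A^6 + A^10)
V(D5) = x^-1 - 1 + 2x - 2x^2 + 2x^3 - 2x^4 + x^5  [12 crossings, <D> = A^-14 - 2A^-10 + 2A^-6 - 2A^-2 + 2A^2 - A^6 + A^10, w = +2]
observation: all 5 diagrams share one V(x), hence one class


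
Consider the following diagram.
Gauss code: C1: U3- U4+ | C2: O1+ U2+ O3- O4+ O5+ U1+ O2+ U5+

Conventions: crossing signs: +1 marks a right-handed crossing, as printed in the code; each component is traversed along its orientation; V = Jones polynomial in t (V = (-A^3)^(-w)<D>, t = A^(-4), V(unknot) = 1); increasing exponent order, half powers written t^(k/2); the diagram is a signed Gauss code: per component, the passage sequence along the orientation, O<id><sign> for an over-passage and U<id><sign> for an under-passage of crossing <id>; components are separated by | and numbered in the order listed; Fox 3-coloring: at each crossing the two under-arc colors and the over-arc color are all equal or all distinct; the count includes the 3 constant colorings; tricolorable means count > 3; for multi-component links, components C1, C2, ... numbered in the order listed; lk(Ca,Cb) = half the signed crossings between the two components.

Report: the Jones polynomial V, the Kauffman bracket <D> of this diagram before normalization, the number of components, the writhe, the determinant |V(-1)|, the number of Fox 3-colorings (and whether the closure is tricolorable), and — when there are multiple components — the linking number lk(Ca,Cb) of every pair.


V(t) = -t^(1/2) - t^(3/2) - t^(5/2) + t^(9/2)
bracket: -A^-9 + A^-1 + A^3 + A^7, w = +3
2 components, writhe +3, over 5 crossings
lk(C1,C2) = 0
det 0, colorings 27 of 3^5 — tricolorable
observation: |V(-1)| = 0: so tricolorable, since 3 divides 0


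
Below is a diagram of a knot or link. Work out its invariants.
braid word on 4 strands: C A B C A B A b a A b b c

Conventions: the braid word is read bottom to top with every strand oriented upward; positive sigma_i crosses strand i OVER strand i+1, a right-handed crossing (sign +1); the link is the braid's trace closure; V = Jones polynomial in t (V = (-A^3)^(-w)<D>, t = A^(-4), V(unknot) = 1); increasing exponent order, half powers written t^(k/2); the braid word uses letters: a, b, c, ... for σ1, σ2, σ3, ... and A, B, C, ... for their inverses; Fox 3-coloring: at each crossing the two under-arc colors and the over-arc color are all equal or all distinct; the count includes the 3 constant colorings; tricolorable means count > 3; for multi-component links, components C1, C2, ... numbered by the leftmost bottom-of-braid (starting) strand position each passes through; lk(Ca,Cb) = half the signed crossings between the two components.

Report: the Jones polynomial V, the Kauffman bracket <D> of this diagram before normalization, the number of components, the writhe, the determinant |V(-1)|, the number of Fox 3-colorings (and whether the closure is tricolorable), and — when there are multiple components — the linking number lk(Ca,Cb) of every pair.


V(t) = t^-4 + t^-2 + 2
bracket: -2A^-9 - A^-1 - A^7, w = -3
3 components, writhe -3, over 13 crossings
lk(C1,C2) = -1
linking number lk(C1,C3) = -1
lk(C2,C3): +1
det 4, colorings 3 of 3^13 — not tricolorable
observation: span 4 respects span(V) <= c + mu - 1 = 15 for this 3-component diagram


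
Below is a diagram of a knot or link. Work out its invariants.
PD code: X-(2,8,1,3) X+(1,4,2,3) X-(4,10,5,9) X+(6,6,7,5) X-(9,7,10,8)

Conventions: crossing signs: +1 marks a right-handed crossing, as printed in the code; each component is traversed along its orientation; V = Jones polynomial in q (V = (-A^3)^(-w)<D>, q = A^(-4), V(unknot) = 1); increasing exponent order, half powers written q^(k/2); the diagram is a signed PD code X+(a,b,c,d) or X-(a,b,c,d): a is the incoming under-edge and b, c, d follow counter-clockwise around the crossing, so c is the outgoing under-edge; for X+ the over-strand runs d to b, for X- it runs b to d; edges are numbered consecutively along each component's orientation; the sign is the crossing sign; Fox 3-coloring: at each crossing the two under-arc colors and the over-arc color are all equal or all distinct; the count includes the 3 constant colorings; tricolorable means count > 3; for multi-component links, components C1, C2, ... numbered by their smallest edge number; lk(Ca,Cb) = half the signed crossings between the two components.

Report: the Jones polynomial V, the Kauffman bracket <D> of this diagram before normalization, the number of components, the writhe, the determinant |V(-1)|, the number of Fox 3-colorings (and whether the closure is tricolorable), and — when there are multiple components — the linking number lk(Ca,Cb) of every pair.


V(q) = q^-3 + q^-2 + q^-1 + 1
bracket: -A^-3 - A - A^5 - A^9, w = -1
3 components, writhe -1, over 5 crossings
lk(C1,C2) = 0
linking number lk(C1,C3) = 0
lk(C2,C3): -1
det 0, colorings 9 of 3^5 — tricolorable
observation: summing lk over 3 pairs gives -1


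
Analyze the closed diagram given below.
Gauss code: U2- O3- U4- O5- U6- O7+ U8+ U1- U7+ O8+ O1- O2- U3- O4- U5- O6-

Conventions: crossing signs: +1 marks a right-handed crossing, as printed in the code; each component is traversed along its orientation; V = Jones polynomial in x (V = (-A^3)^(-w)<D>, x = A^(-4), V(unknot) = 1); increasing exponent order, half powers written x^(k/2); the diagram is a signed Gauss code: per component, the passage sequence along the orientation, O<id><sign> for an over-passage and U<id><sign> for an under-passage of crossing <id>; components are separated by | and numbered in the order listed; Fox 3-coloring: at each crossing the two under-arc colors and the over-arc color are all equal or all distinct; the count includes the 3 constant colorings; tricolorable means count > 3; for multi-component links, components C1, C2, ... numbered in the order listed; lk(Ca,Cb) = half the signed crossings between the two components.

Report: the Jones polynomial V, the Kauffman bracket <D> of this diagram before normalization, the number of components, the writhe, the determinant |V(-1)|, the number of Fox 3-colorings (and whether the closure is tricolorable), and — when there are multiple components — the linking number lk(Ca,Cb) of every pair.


Jones polynomial: V(x) = -x^-7 + x^-6 - x^-5 + x^-4 + x^-2
<D> = A^-4 + A^4 - A^8 + A^12 - A^16; writhe -4
components 1, writhe -4 (8 crossings)
3-colorings: 3 of 3^8, det 5 — not tricolorable
note: w = -4 (over 8 crossings) is diagram-only; (-A^3)^(4) removes it from V


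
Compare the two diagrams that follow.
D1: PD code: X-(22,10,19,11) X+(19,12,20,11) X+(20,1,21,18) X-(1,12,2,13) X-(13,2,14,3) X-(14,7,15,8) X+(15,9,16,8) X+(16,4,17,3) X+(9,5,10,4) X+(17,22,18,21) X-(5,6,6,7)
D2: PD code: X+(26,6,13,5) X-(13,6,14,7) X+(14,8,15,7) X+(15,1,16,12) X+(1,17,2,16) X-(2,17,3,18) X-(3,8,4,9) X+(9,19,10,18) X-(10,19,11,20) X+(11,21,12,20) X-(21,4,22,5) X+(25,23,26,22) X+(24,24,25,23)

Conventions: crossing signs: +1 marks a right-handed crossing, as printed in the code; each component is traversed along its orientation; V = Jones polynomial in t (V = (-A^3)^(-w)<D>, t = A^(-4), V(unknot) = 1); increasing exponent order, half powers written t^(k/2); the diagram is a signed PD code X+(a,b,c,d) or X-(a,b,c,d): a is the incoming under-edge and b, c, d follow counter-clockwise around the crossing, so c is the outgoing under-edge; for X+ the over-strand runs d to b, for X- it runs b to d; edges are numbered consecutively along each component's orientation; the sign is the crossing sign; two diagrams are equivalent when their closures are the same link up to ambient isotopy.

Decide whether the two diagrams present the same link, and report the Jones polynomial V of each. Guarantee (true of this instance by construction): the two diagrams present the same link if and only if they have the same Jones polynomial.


same link: yes
V(D1) = -t^(1/2) - t^(5/2)  [11 crossings, <D> = A^-7 + A, w = +1]
D2 (bracket A^-1 + A^7; 13 crossings at w = +3): V = -t^(1/2) - t^(5/2)
note: one V(t) for all 2 diagrams — one class (guaranteed)


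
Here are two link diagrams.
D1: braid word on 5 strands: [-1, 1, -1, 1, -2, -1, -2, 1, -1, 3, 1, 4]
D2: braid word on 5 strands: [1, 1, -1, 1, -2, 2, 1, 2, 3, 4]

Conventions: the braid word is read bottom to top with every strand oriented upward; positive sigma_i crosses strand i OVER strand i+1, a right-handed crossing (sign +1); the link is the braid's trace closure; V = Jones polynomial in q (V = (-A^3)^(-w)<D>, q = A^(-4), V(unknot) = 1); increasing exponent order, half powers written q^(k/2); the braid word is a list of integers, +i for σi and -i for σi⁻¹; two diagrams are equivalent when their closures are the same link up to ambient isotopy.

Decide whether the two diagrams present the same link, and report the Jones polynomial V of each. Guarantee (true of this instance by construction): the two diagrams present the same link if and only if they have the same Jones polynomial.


equivalent: no
V(D1) = 1  (w 0, c 12, <D> = 1)
V(D2) = q + q^3 - q^4  (w +6, c 10, <D> = -A^2 + A^6 + A^14)
why: 2 values of V(q) split the 2 diagrams


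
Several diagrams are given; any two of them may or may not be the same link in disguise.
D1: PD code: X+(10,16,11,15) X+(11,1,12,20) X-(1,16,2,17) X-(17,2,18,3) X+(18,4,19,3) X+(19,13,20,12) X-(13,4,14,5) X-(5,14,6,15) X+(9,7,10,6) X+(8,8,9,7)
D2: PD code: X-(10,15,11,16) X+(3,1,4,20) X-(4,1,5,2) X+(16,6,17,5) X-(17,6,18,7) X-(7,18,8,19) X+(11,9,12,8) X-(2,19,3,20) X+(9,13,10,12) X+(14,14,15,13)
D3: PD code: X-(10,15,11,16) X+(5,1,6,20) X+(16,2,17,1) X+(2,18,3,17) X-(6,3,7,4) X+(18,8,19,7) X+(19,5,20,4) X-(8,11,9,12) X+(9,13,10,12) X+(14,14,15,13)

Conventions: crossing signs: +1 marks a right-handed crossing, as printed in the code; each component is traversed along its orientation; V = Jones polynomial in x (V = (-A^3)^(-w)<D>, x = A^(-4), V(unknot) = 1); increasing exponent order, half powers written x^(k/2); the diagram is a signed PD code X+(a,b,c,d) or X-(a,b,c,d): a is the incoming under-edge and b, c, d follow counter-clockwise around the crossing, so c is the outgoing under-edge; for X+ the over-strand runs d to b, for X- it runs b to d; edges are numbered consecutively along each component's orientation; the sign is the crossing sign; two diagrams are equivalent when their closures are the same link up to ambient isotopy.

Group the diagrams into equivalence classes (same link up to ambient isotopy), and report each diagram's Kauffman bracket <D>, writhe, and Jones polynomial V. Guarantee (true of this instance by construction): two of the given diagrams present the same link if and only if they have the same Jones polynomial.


classes: {D1} | {D2} | {D3}
V(D1) = x^-2 - x^-1 + 1 - x + x^2  [10 crossings, <D> = A^-2 - A^2 + A^6 - A^10 + A^14, w = +2]
D2 (bracket 1; 10 crossings at w = 0): V = 1
V(D3) = x - x^2 + 2x^3 - x^4 + x^5 - x^6  [10 crossings, <D> = -A^-12 + A^-8 - A^-4 + 2 - A^4 + A^8, w = +4]
note: comparing 3 Jones polynomials yields 3 groups


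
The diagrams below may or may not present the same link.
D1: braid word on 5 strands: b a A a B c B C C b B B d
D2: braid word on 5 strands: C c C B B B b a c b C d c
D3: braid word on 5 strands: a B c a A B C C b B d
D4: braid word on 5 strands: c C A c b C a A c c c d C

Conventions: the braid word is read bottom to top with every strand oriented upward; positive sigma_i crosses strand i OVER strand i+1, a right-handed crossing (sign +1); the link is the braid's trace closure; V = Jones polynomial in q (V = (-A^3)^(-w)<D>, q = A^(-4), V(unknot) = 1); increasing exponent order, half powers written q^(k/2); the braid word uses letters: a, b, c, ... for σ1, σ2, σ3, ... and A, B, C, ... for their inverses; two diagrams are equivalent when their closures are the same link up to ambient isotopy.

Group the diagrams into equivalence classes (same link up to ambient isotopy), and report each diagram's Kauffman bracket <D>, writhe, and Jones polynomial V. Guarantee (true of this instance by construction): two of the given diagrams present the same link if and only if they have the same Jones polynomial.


grouping into links: {D1, D3} | {D2} | {D4}
V(D1) = -q^(-9/2) - q^(-5/2) + q^(-3/2) - q^(-1/2)  (w -1, c 13, <D> = A^-1 - A^3 + A^7 + A^15)
D2 (bracket A^5 + A^13; 13 crossings at w = +1): V = -q^(-5/2) - q^(-1/2)
D3 (bracket A^-1 - A^3 + A^7 + A^15; 11 crossings at w = -1): V = -q^(-9/2) - q^(-5/2) + q^(-3/2) - q^(-1/2)
V(D4) = -q^(1/2) - q^(5/2)  (w +3, c 13, <D> = A^-1 + A^7)
why: 3 values of V(q) split the 4 diagrams
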